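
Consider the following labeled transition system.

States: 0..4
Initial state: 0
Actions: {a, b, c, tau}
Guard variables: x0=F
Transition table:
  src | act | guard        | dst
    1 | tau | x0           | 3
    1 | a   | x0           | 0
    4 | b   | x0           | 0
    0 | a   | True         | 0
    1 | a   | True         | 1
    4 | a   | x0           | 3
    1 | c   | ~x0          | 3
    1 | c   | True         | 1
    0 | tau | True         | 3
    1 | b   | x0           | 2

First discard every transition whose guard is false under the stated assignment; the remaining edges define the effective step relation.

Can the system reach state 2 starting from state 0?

Answer: UNREACHABLE

Analysis:
5 transition(s) survive guard evaluation.
depth 0: {0}
depth 1: {3}  cumulative {0,3}
Reach set: {0,3}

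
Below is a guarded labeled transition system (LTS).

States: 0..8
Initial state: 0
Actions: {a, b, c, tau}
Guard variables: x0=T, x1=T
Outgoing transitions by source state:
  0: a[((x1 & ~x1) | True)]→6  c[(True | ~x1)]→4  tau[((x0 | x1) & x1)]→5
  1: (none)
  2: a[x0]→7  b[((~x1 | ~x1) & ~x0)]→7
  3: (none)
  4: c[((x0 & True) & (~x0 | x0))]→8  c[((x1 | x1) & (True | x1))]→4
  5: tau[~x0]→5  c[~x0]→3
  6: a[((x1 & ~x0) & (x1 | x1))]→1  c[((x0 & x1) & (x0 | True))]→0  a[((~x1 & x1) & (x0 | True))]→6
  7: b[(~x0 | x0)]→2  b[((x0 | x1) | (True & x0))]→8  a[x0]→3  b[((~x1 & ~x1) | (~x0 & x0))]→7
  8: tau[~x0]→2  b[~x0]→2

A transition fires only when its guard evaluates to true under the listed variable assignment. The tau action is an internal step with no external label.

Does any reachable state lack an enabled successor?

Answer: DEADLOCK at state 5

Trace:
Reach set: {0,4,5,6,8}
  0: a→6  c→4  tau→5  [3 exit(s)]
  4: c→4  c→8  [2 exit(s)]
  5: ∅  [no exit]
  6: c→0  [1 exit(s)]
  8: ∅  [no exit]
witness 5: tau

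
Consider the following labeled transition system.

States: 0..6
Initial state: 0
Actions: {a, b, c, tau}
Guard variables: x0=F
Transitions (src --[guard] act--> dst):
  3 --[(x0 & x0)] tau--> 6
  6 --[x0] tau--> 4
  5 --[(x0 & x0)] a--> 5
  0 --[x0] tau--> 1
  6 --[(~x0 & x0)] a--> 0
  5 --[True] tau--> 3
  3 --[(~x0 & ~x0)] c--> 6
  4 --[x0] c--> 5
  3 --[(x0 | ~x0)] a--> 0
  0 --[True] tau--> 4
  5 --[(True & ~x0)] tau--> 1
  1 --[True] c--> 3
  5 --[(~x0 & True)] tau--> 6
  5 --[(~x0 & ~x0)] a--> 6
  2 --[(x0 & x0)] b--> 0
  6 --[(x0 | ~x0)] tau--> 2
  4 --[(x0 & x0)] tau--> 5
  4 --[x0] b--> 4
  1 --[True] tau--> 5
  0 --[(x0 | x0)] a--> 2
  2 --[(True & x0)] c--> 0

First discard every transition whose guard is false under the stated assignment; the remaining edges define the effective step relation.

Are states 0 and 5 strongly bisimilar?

Refine partition for ~:
  round 0: {{0,1,2,3,4,5,6}}
  round 1: {{0,6},{1},{2,4},{3},{5}}
5 equivalence class(es) (converged in 2)
0∈{0,6}, 5∈{5}

Answer: NOT BISIMILAR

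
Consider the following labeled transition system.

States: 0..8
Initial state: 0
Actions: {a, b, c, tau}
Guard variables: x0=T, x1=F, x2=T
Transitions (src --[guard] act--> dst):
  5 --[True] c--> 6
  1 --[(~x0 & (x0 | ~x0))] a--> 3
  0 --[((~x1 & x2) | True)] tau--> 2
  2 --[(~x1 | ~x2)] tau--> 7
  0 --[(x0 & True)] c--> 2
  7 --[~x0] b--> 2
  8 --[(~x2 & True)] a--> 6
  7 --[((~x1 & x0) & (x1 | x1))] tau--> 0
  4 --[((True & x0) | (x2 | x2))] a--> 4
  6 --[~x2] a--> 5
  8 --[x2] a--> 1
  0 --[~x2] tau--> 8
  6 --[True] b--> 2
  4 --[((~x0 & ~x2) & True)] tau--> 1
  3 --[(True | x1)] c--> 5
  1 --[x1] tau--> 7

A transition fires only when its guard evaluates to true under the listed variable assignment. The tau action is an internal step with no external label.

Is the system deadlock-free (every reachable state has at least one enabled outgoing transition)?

R = {0,2,7}
  0: c→2  tau→2  [2 exit(s)]
  2: tau→7  [1 exit(s)]
  7: ∅  [STUCK]
trace reaching 7: tau·tau

Answer: DEADLOCK at state 7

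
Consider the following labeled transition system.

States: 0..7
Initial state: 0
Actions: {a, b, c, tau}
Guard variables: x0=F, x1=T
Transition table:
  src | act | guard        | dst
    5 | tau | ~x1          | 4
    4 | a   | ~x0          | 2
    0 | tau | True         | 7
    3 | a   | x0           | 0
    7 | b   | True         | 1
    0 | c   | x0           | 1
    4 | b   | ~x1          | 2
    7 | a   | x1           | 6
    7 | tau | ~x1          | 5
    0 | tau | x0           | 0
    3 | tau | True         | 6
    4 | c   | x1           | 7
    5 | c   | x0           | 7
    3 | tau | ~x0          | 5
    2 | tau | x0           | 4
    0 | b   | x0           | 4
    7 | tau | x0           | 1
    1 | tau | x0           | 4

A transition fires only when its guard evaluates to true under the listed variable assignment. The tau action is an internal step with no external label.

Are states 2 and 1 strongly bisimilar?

Answer: BISIMILAR

Trace:
Refine partition for ~:
  π0 = {{0,1,2,3,4,5,6,7}}
  π1 = {{0,3},{1,2,5,6},{4},{7}}
  π2 = {{0},{1,2,5,6},{3},{4},{7}}
stable after 3 split(s): 5 block(s)
2∈{1,2,5,6}, 1∈{1,2,5,6}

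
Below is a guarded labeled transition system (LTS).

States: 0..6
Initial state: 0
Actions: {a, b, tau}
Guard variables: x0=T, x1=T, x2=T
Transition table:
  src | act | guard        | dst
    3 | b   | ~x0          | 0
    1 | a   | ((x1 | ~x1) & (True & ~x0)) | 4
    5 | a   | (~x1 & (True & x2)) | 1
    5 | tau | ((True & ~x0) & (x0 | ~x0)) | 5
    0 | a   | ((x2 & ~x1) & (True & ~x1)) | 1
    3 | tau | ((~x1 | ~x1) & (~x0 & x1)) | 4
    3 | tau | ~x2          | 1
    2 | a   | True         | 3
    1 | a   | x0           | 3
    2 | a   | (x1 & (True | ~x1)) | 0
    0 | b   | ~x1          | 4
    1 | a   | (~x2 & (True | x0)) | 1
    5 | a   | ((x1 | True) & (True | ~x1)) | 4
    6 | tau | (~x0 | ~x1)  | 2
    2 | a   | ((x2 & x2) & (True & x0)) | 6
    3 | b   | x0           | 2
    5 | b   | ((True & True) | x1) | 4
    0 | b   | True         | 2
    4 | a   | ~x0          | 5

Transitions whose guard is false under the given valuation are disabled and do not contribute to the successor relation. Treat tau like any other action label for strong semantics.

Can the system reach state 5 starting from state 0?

Guard filter leaves 8 enabled edge(s).
Layer 0: {0}
Layer 1: {2}  total {0,2}
Layer 2: {3,6}  total {0,2,3,6}
Reach set: {0,2,3,6}

Answer: UNREACHABLE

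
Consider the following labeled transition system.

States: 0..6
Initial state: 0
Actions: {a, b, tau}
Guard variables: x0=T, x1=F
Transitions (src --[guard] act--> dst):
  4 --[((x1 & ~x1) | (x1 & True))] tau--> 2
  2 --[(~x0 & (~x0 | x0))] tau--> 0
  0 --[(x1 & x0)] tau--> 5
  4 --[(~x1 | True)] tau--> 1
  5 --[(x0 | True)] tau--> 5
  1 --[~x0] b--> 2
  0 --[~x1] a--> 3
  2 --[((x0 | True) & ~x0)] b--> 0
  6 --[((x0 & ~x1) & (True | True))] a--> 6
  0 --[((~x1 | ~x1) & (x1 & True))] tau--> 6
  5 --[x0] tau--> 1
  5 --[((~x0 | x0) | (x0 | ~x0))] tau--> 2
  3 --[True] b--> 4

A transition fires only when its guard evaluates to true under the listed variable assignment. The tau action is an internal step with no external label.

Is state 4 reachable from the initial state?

Answer: REACHABLE

Working:
Guard filter leaves 7 enabled edge(s).
depth 0: {0}
depth 1: {3}  now seen {0,3}
depth 2: {4}  now seen {0,3,4}
depth 3: {1}  now seen {0,1,3,4}
Reach set: {0,1,3,4}
witness 4: a·b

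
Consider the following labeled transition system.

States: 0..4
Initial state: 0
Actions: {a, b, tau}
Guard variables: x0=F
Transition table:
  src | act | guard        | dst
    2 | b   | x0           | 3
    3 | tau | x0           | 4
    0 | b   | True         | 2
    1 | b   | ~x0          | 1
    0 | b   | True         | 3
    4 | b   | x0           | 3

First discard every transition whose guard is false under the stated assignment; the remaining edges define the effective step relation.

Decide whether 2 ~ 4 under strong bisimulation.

Refine partition for ~:
  π0 = {{0,1,2,3,4}}
  π1 = {{0,1},{2,3,4}}
  π2 = {{0},{1},{2,3,4}}
stable after 3 split(s): 3 block(s)
class of 2: {2,3,4}; class of 4: {2,3,4}

Answer: BISIMILAR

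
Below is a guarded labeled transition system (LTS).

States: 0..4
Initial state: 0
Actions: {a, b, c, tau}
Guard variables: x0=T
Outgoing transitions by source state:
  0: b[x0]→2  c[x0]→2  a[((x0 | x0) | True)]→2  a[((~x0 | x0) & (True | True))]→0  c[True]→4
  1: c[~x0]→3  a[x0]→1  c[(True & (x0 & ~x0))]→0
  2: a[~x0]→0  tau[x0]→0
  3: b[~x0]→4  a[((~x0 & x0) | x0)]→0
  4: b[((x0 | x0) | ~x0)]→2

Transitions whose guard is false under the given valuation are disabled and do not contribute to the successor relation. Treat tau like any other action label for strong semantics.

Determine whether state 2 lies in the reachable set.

Guard filter leaves 9 enabled edge(s).
Layer 0: {0}
Layer 1: {2,4}  total {0,2,4}
Reach set: {0,2,4}
witness 2: b

Answer: REACHABLE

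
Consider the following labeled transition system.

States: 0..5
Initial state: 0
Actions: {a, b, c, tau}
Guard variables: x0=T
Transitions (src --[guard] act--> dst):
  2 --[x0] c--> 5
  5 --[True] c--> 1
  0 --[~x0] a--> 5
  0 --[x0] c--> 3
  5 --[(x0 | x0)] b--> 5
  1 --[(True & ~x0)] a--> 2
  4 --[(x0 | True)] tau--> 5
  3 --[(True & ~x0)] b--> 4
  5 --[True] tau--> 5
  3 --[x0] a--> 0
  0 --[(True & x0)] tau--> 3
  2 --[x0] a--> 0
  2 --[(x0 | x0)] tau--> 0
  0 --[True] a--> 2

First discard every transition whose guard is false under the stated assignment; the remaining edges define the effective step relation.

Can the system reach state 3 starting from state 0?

Answer: REACHABLE

Working:
Guard filter leaves 11 enabled edge(s).
Layer 0: {0}
Layer 1: {2,3}  now seen {0,2,3}
Layer 2: {5}  now seen {0,2,3,5}
Layer 3: {1}  now seen {0,1,2,3,5}
Reach set: {0,1,2,3,5}
trace reaching 3: c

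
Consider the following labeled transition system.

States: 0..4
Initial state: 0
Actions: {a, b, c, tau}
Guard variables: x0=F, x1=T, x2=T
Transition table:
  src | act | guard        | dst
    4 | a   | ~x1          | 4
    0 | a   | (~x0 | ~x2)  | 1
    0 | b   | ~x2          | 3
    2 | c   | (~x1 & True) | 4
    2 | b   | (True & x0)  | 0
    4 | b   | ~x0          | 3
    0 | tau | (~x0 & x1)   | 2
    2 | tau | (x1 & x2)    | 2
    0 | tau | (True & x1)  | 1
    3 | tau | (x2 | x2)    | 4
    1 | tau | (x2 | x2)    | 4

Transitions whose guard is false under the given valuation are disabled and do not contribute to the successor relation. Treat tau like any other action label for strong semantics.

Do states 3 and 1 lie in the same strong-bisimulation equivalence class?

Answer: BISIMILAR

Trace:
Refine partition for ~:
  round 0: {{0,1,2,3,4}}
  round 1: {{0},{1,2,3},{4}}
  round 2: {{0},{1,3},{2},{4}}
Fixed point at round 3; 4 class(es).
[3]={1,3}  [1]={1,3}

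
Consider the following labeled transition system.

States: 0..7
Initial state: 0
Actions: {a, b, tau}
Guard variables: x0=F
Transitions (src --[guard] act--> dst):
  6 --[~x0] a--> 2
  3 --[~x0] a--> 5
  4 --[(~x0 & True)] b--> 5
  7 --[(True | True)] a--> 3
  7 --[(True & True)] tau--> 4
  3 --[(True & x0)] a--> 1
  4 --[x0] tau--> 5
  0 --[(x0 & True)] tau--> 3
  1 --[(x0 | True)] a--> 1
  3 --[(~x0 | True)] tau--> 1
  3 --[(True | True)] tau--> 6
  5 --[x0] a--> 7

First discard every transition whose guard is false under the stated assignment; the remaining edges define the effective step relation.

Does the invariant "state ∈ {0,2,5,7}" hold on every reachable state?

Answer: INVARIANT HOLDS

Trace:
Allowed set {0,2,5,7}
R = {0}
  0: ✓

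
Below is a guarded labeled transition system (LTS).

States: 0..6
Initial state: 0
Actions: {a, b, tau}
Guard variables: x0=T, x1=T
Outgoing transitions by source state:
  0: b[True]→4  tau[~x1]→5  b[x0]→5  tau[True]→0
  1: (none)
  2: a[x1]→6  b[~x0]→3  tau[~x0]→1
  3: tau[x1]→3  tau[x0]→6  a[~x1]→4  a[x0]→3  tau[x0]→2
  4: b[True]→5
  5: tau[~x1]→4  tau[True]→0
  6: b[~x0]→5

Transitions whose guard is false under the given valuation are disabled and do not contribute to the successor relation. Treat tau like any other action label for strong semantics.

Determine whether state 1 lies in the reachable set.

Answer: UNREACHABLE

Working:
After dropping false guards: 10 live edges.
L0 = {0}
L1 = {4,5}  cumulative {0,4,5}
R = {0,4,5}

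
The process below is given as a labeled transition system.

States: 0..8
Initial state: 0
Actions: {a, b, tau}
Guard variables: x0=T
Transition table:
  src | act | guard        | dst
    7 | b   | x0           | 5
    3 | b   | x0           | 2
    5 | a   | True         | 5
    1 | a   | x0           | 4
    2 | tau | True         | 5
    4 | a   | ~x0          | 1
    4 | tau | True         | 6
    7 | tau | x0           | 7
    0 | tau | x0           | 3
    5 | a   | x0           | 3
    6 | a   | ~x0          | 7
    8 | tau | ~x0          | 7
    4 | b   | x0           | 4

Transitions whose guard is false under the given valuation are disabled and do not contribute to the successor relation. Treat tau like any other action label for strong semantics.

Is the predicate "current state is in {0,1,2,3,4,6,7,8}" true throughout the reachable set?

Answer: INVARIANT VIOLATED at state 5

Trace:
Allowed set {0,1,2,3,4,6,7,8}
R = {0,2,3,5}
  0: safe
  2: safe
  3: safe
  5: VIOLATES
reach 5 via tau·b·tau — violates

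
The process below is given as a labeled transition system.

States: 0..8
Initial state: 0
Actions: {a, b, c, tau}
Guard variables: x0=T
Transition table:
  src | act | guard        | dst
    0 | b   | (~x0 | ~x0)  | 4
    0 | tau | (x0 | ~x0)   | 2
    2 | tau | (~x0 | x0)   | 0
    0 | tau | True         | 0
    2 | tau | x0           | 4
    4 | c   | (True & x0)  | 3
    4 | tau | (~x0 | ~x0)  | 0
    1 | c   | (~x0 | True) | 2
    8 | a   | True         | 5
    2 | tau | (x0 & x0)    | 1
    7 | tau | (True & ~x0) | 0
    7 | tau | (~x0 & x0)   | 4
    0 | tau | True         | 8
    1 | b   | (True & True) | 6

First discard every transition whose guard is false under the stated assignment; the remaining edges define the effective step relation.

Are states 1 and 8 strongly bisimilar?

Answer: NOT BISIMILAR

Analysis:
Bisimulation quotient by refinement:
  π0 = {{0,1,2,3,4,5,6,7,8}}
  π1 = {{0,2},{1},{3,5,6,7},{4},{8}}
  π2 = {{0},{1},{2},{3,5,6,7},{4},{8}}
Fixed point at round 3; 6 class(es).
[1]={1}  [8]={8}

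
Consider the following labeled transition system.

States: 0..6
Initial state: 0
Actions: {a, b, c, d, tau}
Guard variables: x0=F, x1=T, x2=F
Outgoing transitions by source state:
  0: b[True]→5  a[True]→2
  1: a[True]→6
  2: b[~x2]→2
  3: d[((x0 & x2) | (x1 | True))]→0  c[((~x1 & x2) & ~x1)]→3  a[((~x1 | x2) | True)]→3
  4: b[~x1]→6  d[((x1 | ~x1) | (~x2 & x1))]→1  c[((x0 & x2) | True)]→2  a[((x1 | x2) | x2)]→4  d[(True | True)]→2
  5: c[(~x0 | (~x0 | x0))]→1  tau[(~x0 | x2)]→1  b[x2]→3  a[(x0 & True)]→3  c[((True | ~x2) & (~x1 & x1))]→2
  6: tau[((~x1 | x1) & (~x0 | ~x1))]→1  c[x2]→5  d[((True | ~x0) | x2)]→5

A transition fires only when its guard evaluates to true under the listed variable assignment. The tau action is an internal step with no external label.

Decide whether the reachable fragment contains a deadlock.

Answer: DEADLOCK-FREE

Trace:
R = {0,1,2,5,6}
  0: a→2  b→5  [2 exit(s)]
  1: a→6  [1 exit(s)]
  2: b→2  [1 exit(s)]
  5: c→1  tau→1  [2 exit(s)]
  6: d→5  tau→1  [2 exit(s)]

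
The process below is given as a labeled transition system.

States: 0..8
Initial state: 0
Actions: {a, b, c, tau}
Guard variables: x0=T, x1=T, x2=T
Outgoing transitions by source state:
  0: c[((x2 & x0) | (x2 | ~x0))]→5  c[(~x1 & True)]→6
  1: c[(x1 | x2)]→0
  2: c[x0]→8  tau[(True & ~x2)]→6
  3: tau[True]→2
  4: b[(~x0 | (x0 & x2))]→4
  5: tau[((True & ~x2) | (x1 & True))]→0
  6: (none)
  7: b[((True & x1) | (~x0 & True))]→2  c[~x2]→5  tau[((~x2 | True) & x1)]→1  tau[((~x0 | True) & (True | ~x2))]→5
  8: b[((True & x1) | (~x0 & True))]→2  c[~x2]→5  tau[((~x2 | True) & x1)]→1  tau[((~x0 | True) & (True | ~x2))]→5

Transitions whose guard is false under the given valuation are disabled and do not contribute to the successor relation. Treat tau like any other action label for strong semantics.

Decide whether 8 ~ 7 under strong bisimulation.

Compute ~ classes (split until stable):
  P[0] = {{0,1,2,3,4,5,6,7,8}}
  P[1] = {{0,1,2},{3,5},{4},{6},{7,8}}
  P[2] = {{0},{1},{2},{3,5},{4},{6},{7,8}}
  P[3] = {{0},{1},{2},{3},{4},{5},{6},{7,8}}
Fixed point at round 4; 8 class(es).
8∈{7,8}, 7∈{7,8}

Answer: BISIMILAR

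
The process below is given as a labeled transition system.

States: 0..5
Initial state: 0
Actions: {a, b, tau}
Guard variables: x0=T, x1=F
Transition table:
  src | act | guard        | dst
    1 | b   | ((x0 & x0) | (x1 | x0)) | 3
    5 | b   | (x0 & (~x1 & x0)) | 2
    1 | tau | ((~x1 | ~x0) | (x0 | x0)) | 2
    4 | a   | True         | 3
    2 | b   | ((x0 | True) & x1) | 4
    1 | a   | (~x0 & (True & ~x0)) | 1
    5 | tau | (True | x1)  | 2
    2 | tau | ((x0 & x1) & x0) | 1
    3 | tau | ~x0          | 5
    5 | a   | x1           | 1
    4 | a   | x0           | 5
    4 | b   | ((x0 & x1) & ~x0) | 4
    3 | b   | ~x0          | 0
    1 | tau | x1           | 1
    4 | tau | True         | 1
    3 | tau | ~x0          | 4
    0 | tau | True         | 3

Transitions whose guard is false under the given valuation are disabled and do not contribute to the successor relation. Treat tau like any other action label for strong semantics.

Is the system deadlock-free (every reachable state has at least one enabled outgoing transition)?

Reachable = {0,3}
  0: tau→3  [deg 1]
  3: ∅  [STUCK]
Path to 3: tau

Answer: DEADLOCK at state 3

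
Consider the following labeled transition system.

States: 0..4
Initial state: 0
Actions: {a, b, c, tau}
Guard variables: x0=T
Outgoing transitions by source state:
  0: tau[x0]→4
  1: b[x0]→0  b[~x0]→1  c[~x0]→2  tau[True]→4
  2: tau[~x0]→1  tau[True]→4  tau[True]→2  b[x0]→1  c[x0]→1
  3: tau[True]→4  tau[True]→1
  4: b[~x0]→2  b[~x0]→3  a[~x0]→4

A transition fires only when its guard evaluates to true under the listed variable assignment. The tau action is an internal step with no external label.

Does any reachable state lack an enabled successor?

Answer: DEADLOCK at state 4

Working:
R = {0,4}
  0: tau→4  [1 out]
  4: ∅  [deadlock]
witness 4: tau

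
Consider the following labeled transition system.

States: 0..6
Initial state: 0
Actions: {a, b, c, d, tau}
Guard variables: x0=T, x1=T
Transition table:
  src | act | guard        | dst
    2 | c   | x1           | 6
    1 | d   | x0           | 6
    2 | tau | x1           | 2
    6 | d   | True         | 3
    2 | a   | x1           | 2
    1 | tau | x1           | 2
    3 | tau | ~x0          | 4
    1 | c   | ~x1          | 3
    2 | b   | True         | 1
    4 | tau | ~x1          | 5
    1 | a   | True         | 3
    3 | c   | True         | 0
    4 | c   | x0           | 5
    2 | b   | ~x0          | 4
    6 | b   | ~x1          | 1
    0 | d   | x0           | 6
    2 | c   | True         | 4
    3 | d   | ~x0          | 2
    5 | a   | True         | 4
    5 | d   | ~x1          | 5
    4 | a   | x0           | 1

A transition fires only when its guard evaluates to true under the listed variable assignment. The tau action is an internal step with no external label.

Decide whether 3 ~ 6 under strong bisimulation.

Answer: NOT BISIMILAR

Working:
Compute ~ classes (split until stable):
  P[0] = {{0,1,2,3,4,5,6}}
  P[1] = {{0,6},{1},{2},{3},{4},{5}}
  P[2] = {{0},{1},{2},{3},{4},{5},{6}}
7 equivalence class(es) (converged in 3)
3∈{3}, 6∈{6}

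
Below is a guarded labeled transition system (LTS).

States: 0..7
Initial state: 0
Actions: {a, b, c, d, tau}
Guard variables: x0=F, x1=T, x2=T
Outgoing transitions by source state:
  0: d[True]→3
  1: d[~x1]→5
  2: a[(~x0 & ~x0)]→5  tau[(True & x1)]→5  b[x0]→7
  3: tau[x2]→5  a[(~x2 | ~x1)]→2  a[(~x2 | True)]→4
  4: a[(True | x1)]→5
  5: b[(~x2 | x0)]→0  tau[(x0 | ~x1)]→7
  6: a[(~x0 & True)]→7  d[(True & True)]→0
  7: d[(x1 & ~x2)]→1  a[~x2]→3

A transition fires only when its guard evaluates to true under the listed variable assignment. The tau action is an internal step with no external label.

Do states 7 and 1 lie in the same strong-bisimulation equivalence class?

Answer: BISIMILAR

Analysis:
Refine partition for ~:
  π0 = {{0,1,2,3,4,5,6,7}}
  π1 = {{0},{1,5,7},{2,3},{4},{6}}
  π2 = {{0},{1,5,7},{2},{3},{4},{6}}
stable after 3 split(s): 6 block(s)
7∈{1,5,7}, 1∈{1,5,7}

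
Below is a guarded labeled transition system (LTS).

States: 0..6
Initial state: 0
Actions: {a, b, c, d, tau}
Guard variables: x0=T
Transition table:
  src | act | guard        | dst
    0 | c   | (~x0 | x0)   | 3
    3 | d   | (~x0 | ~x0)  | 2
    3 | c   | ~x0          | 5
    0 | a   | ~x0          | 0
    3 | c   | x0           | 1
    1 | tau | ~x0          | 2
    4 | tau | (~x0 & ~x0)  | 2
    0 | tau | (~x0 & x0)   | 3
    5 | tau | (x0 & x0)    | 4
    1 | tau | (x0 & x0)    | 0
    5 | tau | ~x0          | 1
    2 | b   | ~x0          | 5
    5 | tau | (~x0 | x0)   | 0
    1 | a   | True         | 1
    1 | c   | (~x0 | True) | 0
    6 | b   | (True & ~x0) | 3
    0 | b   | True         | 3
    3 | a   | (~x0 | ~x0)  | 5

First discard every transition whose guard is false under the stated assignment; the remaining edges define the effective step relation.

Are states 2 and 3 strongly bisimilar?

Refine partition for ~:
  π0 = {{0,1,2,3,4,5,6}}
  π1 = {{0},{1},{2,4,6},{3},{5}}
5 equivalence class(es) (converged in 2)
[2]={2,4,6}  [3]={3}

Answer: NOT BISIMILAR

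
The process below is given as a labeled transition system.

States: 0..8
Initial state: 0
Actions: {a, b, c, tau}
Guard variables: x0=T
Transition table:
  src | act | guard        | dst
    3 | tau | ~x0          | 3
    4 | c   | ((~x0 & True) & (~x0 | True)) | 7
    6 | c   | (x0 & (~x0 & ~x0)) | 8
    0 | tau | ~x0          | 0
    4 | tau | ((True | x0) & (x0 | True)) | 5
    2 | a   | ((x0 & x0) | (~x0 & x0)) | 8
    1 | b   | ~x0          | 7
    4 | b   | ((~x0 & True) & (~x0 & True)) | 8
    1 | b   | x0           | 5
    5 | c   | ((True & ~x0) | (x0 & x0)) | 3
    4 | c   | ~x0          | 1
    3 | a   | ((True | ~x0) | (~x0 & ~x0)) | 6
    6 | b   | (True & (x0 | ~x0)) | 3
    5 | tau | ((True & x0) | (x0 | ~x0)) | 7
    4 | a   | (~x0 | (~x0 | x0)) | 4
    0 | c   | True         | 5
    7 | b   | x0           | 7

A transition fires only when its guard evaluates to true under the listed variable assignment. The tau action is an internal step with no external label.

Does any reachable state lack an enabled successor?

Answer: DEADLOCK-FREE

Analysis:
R = {0,3,5,6,7}
  0: c→5  [1 out]
  3: a→6  [1 out]
  5: c→3  tau→7  [2 out]
  6: b→3  [1 out]
  7: b→7  [1 out]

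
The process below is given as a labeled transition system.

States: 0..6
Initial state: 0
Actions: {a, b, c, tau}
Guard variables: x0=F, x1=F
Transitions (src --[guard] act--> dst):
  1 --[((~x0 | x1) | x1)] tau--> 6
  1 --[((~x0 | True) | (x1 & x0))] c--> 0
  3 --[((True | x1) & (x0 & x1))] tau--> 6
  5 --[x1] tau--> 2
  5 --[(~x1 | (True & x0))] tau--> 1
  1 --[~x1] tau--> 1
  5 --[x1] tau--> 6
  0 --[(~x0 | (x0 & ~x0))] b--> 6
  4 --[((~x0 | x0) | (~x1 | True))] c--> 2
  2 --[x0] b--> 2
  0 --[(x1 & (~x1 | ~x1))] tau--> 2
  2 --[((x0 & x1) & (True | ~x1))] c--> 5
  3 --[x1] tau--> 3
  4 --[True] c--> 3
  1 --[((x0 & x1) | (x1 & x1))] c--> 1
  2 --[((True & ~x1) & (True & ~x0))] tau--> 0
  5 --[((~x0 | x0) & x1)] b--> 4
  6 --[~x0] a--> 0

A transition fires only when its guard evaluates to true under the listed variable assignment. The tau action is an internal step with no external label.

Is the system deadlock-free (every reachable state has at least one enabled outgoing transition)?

Answer: DEADLOCK-FREE

Analysis:
R = {0,6}
  0: b→6  [1 out]
  6: a→0  [1 out]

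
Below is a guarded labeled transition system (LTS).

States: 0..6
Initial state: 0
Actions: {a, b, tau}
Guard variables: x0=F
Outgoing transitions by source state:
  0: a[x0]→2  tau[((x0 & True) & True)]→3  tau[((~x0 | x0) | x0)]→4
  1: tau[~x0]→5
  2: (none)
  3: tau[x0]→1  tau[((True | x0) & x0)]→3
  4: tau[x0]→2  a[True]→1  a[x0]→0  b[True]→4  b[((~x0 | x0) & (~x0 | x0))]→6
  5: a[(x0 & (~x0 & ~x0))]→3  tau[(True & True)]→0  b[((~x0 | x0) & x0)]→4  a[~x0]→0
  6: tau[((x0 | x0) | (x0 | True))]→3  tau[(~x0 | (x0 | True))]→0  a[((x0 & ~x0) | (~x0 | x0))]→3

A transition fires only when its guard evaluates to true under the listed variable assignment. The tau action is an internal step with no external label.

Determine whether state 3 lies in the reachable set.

Guard filter leaves 10 enabled edge(s).
L0 = {0}
L1 = {4}  now seen {0,4}
L2 = {1,6}  now seen {0,1,4,6}
L3 = {3,5}  now seen {0,1,3,4,5,6}
R = {0,1,3,4,5,6}
witness 3: tau·b·tau

Answer: REACHABLE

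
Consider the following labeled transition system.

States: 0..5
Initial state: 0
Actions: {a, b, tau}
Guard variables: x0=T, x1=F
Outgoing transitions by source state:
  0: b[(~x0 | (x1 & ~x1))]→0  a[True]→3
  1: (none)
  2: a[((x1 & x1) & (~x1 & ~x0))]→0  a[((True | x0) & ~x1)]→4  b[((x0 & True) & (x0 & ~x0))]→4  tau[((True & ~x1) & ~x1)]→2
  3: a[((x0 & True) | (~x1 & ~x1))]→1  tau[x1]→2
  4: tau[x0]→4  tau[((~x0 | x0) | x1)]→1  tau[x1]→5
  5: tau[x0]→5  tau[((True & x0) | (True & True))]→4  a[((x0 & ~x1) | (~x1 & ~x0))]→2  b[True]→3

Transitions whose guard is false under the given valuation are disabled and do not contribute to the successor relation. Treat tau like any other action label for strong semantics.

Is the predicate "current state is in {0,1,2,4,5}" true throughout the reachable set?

Safe = {0,1,2,4,5}
R = {0,1,3}
  0: ok
  1: ok
  3: VIOLATES
reach 3 via a — violates

Answer: INVARIANT VIOLATED at state 3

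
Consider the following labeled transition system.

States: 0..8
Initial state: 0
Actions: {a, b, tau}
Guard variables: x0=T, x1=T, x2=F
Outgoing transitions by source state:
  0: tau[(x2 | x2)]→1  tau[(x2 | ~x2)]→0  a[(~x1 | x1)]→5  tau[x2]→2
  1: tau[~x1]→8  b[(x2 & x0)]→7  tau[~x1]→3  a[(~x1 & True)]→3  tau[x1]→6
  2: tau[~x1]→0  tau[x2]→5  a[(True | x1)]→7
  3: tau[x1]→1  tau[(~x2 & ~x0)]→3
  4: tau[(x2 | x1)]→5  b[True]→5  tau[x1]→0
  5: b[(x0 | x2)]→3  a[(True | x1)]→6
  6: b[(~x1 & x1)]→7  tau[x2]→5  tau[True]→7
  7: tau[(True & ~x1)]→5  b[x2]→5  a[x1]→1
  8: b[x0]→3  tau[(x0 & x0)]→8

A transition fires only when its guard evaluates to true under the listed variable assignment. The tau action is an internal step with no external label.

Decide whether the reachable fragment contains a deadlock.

Reachable = {0,1,3,5,6,7}
  0: a→5  tau→0  [2 out]
  1: tau→6  [1 out]
  3: tau→1  [1 out]
  5: a→6  b→3  [2 out]
  6: tau→7  [1 out]
  7: a→1  [1 out]

Answer: DEADLOCK-FREE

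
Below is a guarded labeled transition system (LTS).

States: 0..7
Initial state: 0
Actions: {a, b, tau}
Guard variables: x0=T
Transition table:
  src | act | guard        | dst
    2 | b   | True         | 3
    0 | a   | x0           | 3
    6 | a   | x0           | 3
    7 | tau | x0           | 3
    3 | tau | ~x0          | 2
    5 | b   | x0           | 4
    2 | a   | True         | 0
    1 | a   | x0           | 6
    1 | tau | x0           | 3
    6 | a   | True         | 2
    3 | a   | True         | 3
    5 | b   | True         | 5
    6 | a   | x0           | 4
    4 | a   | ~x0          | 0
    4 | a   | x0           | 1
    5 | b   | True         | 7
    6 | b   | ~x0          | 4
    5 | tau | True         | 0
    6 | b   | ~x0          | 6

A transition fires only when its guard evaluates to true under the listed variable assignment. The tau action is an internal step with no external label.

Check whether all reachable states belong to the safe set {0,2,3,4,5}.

Safe = {0,2,3,4,5}
Reachable = {0,3}
  0: ok
  3: ok

Answer: INVARIANT HOLDS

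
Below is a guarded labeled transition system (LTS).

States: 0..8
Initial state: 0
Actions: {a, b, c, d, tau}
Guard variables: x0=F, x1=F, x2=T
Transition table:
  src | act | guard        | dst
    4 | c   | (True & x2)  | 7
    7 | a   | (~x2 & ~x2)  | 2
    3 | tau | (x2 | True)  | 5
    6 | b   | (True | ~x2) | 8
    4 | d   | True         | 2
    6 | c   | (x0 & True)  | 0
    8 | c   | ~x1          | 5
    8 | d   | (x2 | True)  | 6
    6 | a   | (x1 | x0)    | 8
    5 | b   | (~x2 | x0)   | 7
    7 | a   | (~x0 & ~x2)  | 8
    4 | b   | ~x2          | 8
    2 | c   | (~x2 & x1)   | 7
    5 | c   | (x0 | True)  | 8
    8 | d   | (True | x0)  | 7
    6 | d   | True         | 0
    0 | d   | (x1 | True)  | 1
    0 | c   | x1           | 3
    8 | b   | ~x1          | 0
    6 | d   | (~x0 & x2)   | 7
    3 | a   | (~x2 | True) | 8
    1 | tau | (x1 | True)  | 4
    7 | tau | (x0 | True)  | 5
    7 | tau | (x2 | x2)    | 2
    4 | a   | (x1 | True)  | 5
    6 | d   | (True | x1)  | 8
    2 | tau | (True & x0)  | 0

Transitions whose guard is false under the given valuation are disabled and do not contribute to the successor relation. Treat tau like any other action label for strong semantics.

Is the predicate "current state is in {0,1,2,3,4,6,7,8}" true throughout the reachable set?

Answer: INVARIANT VIOLATED at state 5

Trace:
Safe = {0,1,2,3,4,6,7,8}
Reachable = {0,1,2,4,5,6,7,8}
  0: safe
  1: safe
  2: safe
  4: safe
  5: ✗ unsafe
  6: safe
  7: safe
  8: safe
reach 5 via d·tau·a — violates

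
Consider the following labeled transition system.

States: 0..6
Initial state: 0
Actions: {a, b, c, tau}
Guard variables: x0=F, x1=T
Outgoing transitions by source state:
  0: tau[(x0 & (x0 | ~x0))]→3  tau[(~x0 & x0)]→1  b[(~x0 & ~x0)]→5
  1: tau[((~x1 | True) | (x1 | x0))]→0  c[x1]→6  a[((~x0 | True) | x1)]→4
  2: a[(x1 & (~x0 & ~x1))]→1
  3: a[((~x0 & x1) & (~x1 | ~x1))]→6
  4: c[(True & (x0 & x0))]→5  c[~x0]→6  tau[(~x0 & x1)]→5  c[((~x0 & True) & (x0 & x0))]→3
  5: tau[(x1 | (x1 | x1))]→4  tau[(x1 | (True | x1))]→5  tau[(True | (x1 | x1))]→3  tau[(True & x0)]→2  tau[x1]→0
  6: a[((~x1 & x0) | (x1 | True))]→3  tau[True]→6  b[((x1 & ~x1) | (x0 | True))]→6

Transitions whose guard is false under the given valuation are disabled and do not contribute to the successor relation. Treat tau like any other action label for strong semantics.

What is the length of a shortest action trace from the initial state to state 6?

Answer: 3

Trace:
BFS to 6:
  depth 0: {0}
  depth 1: {5}
  depth 2: {3,4}
  depth 3: {6}
first hit 6 at d=3 via b·tau·c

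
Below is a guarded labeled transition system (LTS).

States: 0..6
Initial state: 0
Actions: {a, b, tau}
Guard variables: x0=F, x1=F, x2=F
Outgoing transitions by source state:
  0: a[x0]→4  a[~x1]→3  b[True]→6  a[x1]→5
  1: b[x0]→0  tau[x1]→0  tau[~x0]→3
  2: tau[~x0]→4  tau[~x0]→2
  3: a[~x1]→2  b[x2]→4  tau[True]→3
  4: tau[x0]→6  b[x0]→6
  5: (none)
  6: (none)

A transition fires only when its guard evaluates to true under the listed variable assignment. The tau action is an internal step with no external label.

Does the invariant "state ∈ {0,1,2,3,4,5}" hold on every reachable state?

Inv-set: {0,1,2,3,4,5}
R = {0,2,3,4,6}
  0: ✓
  2: ✓
  3: ✓
  4: ✓
  6: ✗ unsafe
reach 6 via b — violates

Answer: INVARIANT VIOLATED at state 6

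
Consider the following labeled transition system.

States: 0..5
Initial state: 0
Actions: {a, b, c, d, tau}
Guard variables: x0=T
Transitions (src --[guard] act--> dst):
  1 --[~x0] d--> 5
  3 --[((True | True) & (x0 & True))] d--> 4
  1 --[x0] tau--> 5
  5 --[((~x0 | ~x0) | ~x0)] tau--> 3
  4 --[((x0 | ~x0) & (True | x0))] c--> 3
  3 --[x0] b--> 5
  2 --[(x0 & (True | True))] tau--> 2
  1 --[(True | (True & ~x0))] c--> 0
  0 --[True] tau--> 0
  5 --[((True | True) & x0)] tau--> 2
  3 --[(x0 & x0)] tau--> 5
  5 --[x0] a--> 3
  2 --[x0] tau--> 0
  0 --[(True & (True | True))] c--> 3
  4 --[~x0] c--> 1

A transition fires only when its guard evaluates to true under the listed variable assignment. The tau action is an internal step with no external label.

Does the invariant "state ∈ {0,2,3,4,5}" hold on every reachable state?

Answer: INVARIANT HOLDS

Working:
Safe = {0,2,3,4,5}
Reachable = {0,2,3,4,5}
  0: ✓
  2: ✓
  3: ✓
  4: ✓
  5: ✓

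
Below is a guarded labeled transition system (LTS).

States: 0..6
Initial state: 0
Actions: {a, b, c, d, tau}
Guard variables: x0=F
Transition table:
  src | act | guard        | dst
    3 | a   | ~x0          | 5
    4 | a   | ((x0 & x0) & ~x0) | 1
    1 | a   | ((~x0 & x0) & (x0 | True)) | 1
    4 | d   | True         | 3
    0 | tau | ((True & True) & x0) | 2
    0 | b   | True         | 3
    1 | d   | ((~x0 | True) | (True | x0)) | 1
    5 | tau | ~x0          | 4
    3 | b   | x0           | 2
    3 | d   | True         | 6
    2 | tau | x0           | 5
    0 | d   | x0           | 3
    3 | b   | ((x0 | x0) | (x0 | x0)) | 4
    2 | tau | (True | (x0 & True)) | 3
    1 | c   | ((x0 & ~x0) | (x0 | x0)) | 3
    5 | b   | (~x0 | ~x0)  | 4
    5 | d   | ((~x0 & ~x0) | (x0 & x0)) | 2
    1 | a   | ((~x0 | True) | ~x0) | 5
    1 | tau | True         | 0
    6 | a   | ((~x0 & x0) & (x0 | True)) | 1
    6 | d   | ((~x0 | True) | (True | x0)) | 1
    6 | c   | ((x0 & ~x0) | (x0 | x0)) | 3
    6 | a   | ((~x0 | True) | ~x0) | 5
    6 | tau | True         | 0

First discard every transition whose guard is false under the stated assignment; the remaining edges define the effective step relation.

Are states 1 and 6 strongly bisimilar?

Answer: BISIMILAR

Working:
Refine partition for ~:
  P[0] = {{0,1,2,3,4,5,6}}
  P[1] = {{0},{1,6},{2},{3},{4},{5}}
Fixed point at round 2; 6 class(es).
1∈{1,6}, 6∈{1,6}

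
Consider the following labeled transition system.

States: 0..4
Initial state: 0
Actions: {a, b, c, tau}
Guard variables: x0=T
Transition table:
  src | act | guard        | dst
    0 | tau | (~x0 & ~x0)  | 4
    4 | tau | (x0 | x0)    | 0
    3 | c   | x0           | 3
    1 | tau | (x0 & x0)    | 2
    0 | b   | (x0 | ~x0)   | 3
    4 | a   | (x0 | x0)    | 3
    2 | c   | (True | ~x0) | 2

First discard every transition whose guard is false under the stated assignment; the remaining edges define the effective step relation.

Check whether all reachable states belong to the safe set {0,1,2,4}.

Answer: INVARIANT VIOLATED at state 3

Analysis:
Inv-set: {0,1,2,4}
R = {0,3}
  0: ✓
  3: ✗ unsafe
witness against invariant: b → 3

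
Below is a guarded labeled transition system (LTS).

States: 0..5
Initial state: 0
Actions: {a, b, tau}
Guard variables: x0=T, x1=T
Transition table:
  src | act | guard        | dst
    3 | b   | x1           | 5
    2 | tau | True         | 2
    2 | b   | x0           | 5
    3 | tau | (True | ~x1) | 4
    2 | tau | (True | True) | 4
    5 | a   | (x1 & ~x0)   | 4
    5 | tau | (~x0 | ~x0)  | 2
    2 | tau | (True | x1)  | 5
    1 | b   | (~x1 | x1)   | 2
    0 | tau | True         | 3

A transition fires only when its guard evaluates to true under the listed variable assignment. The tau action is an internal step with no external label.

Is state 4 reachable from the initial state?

Answer: REACHABLE

Analysis:
8 transition(s) survive guard evaluation.
L0 = {0}
L1 = {3}  now seen {0,3}
L2 = {4,5}  now seen {0,3,4,5}
Reachable = {0,3,4,5}
witness 4: tau·tau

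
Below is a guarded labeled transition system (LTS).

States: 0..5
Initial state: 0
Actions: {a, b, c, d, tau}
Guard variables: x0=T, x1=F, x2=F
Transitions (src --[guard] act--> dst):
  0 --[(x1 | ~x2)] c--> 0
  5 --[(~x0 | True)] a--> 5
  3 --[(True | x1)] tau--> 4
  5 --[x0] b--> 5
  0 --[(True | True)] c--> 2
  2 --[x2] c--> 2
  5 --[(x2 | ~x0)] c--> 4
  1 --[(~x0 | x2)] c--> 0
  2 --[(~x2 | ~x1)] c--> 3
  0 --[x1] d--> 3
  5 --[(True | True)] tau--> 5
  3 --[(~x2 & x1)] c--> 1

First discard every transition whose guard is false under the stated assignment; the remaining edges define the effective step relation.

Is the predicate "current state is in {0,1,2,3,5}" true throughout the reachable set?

Answer: INVARIANT VIOLATED at state 4

Trace:
Inv-set: {0,1,2,3,5}
Reachable = {0,2,3,4}
  0: safe
  2: safe
  3: safe
  4: ✗ unsafe
reach 4 via c·c·tau — violates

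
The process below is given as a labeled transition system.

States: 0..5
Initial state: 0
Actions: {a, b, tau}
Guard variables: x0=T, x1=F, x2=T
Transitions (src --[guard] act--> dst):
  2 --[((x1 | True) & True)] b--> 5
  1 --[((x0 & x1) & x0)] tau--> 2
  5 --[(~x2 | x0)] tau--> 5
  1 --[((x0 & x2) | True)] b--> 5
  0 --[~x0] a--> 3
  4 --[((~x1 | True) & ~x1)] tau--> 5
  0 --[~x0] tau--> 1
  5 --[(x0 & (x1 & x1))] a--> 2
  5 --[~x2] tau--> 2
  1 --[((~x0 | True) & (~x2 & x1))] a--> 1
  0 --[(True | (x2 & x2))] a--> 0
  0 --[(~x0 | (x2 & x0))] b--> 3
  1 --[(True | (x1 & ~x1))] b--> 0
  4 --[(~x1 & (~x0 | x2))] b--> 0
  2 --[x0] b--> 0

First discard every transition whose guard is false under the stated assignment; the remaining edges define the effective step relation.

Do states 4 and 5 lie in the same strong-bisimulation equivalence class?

Compute ~ classes (split until stable):
  round 0: {{0,1,2,3,4,5}}
  round 1: {{0},{1,2},{3},{4},{5}}
stable after 2 split(s): 5 block(s)
4∈{4}, 5∈{5}

Answer: NOT BISIMILAR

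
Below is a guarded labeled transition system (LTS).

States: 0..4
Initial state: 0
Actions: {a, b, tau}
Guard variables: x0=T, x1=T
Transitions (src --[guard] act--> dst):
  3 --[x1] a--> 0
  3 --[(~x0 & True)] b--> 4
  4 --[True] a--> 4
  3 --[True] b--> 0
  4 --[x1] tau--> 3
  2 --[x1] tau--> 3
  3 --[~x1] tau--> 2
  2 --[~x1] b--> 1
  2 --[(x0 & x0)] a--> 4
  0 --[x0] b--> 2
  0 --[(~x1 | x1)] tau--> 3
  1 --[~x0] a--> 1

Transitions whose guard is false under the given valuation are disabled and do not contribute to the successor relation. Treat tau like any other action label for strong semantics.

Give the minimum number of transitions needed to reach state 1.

Breadth-first toward 1:
  depth 0: {0}
  depth 1: {2,3}
  depth 2: {4}
1 never appears.

Answer: UNREACHABLE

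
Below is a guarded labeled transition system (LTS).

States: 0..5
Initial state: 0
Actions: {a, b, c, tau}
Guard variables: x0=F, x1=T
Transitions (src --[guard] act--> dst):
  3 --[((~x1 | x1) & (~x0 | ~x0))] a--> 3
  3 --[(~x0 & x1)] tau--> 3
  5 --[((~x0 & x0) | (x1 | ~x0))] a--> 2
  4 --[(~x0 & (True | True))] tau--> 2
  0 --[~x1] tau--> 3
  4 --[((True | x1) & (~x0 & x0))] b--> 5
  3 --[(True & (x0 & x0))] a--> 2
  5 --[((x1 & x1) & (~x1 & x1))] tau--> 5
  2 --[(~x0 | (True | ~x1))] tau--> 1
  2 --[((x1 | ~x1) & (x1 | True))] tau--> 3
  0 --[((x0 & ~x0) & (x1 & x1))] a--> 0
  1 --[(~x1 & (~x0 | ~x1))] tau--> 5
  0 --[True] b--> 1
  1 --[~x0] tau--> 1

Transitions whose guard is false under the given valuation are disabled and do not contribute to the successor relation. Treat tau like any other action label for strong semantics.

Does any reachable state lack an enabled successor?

Answer: DEADLOCK-FREE

Analysis:
Reach set: {0,1}
  0: b→1  [1 out]
  1: tau→1  [1 out]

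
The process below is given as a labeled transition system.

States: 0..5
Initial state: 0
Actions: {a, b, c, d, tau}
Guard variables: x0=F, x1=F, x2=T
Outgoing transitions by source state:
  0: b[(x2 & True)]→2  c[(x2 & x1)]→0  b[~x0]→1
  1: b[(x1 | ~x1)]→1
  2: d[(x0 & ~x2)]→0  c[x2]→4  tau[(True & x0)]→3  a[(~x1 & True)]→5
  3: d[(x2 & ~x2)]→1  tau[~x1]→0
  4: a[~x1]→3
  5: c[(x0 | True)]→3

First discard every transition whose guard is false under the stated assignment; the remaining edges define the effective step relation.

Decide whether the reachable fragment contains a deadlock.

R = {0,1,2,3,4,5}
  0: b→1  b→2  [2 out]
  1: b→1  [1 out]
  2: a→5  c→4  [2 out]
  3: tau→0  [1 out]
  4: a→3  [1 out]
  5: c→3  [1 out]

Answer: DEADLOCK-FREE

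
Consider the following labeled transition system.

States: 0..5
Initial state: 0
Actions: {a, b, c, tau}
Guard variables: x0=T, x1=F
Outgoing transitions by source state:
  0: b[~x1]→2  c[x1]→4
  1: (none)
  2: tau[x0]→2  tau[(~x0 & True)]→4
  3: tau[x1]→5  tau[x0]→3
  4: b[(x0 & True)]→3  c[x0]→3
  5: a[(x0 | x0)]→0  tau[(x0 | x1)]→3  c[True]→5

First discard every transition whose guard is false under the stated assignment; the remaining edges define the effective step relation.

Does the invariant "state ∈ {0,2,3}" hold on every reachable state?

Safe = {0,2,3}
Reach set: {0,2}
  0: ok
  2: ok

Answer: INVARIANT HOLDS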